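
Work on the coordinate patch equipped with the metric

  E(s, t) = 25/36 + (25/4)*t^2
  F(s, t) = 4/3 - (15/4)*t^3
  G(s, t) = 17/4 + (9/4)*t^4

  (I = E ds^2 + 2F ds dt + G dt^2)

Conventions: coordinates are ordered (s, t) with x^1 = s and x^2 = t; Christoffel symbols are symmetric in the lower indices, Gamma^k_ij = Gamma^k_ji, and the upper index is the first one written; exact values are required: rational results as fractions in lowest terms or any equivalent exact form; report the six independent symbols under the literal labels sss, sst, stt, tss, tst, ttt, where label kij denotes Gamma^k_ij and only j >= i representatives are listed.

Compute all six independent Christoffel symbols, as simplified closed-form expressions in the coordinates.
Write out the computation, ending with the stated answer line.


E = 25/36 + (25/4)*t^2; F = 4/3 - (15/4)*t^3; G = 17/4 + (9/4)*t^4
Gamma^k_ij = (1/2) g^{kl} (d_i g_jl + d_j g_il - d_l g_ij), with g^inv = (1/(EG-F^2)) [[G, -F], [-F, E]]
first partials: E_s = 0, E_t = (25/2)*t, F_s = 0, F_t = -(45/4)*t^2, G_s = 0, G_t = 9*t^3
D = EG - F^2 = 169/144 + (425/16)*t^2 + 10*t^3 + (25/16)*t^4
expanded: Gamma^s_ss = (G E_s - 2F F_s + F E_t)/(2D), Gamma^s_st = (G E_t - F G_s)/(2D), Gamma^s_tt = (2G F_t - G G_s - F G_t)/(2D), Gamma^t_ss = (2E F_s - E E_t - F E_s)/(2D), Gamma^t_st = (E G_s - F E_t)/(2D), Gamma^t_tt = (E G_t - 2F F_t + F G_s)/(2D); substitute and cancel common factors

Answer: Gamma_sss = (-3375*t^4 + 1200*t)/(225*t^4 + 1440*t^3 + 3825*t^2 + 169), Gamma_sst = (2025*t^5 + 3825*t)/(225*t^4 + 1440*t^3 + 3825*t^2 + 169), Gamma_stt = (-1215*t^6 - 864*t^3 - 6885*t^2)/(225*t^4 + 1440*t^3 + 3825*t^2 + 169), Gamma_tss = (-5625*t^3 - 625*t)/(225*t^4 + 1440*t^3 + 3825*t^2 + 169), Gamma_tst = (3375*t^4 - 1200*t)/(225*t^4 + 1440*t^3 + 3825*t^2 + 169), Gamma_ttt = (-2025*t^5 + 450*t^3 + 2160*t^2)/(225*t^4 + 1440*t^3 + 3825*t^2 + 169)


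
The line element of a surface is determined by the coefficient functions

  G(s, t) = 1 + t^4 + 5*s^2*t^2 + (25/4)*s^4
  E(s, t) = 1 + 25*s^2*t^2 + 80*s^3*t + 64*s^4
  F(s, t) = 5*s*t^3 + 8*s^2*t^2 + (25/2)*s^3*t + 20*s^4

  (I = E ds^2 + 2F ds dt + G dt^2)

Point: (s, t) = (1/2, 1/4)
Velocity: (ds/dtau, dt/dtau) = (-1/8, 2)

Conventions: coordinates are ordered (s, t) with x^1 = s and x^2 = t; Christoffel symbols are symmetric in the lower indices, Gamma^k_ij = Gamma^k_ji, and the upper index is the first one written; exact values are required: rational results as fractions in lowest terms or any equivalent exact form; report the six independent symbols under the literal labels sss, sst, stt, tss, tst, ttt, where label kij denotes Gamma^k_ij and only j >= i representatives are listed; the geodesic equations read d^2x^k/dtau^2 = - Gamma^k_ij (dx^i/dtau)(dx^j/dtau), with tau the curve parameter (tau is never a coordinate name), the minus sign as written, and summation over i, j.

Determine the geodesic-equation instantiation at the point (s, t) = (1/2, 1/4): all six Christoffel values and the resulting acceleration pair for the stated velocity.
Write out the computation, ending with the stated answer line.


E = 505/64, F = 231/128, G = 377/256 at the point
E_s = 777/16, E_t = 105/8, F_s = 827/64, F_t = 97/32, G_s = 55/16, G_t = 11/16
EG - F^2 = 2141/256;  g^inv = (256/2141) * [[377/256, -231/128], [-231/128, 505/64]]
first-kind symbols [ij,l] = (1/2)(d_i g_jl + d_j g_il - d_l g_ij): [ss,s] = E_s/2 = 777/32, [ss,t] = F_s - E_t/2 = 407/64, [st,s] = E_t/2 = 105/16, [st,t] = G_s/2 = 55/32, [tt,s] = F_t - G_s/2 = 21/16, [tt,t] = G_t/2 = 11/32
Gamma^s_ij = (G*[ij,s] - F*[ij,t])/(EG - F^2), Gamma^t_ij = (E*[ij,t] - F*[ij,s])/(EG - F^2)
Gamma_sss = 6216/2141, Gamma_sst = 1680/2141, Gamma_stt = 336/2141, Gamma_tss = 1628/2141, Gamma_tst = 440/2141, Gamma_ttt = 88/2141
d^2s/dtau^2 = -(Gamma_sss*(-1/8)^2 + 2*Gamma_sst*(-1/8)*(2) + Gamma_stt*(2)^2) = -4809/17128
d^2t/dtau^2 = -(Gamma_tss*(-1/8)^2 + 2*Gamma_tst*(-1/8)*(2) + Gamma_ttt*(2)^2) = -2519/34256

Answer: Gamma_sss = 6216/2141, Gamma_sst = 1680/2141, Gamma_stt = 336/2141, Gamma_tss = 1628/2141, Gamma_tst = 440/2141, Gamma_ttt = 88/2141; accelerations (d^2s/dtau^2, d^2t/dtau^2) = (-4809/17128, -2519/34256)


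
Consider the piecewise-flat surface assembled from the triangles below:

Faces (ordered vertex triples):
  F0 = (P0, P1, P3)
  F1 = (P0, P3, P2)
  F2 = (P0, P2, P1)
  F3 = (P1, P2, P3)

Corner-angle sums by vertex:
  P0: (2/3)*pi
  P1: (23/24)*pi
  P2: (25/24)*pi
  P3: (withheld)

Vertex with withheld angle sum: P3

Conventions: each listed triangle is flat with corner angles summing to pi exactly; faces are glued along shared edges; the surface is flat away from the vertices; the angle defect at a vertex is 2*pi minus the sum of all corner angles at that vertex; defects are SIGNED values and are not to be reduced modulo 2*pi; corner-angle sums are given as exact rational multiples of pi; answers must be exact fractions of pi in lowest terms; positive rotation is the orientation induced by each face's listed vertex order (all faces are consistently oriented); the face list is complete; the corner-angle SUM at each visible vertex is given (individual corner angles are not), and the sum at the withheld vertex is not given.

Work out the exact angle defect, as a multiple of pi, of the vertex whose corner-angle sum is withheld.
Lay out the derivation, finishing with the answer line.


V = 4, E = 6, F = 4; chi = V - E + F = 2
Gauss-Bonnet: total defect = 2*pi*chi = 4*pi; visible defects sum to (10/3)*pi

Answer: defect(P3) = (2/3)*pi


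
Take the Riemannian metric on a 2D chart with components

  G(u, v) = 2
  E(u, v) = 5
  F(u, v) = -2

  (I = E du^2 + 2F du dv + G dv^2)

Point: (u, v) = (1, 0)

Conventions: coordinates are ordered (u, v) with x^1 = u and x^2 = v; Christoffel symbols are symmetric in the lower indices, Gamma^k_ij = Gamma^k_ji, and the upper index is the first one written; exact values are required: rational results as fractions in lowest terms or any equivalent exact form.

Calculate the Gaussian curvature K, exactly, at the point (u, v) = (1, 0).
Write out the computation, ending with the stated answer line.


E = 5, F = -2, G = 2, EG - F^2 = 6 at the point
E_u = 0, E_v = 0, F_u = 0, F_v = 0, G_u = 0, G_v = 0
E_vv = 0, F_uv = 0, G_uu = 0
By Brioschi, K is (det M1 - det M2) divided by (EG - F^2) squared.
M1 = [[-E_vv/2 + F_uv - G_uu/2, E_u/2, F_u - E_v/2], [F_v - G_u/2, E, F], [G_v/2, F, G]] = [[0, 0, 0], [0, 5, -2], [0, -2, 2]]; det M1 = 0
M2 = [[0, E_v/2, G_u/2], [E_v/2, E, F], [G_u/2, F, G]] = [[0, 0, 0], [0, 5, -2], [0, -2, 2]]; det M2 = 0
det M1 - det M2 = 0; K = 0 / (6)^2 = 0

Answer: K = 0


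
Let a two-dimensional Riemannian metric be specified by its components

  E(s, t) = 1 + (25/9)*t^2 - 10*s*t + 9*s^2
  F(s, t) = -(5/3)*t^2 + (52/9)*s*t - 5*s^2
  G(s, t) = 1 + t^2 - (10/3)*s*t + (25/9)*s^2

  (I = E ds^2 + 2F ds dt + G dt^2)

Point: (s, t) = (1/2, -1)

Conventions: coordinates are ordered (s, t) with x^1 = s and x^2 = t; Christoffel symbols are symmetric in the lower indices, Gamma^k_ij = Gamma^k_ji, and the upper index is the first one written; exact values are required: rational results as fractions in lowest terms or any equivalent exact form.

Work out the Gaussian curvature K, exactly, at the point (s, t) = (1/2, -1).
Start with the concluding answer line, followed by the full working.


Answer: K = 72/67081

E = 397/36, F = -209/36, G = 157/36, EG - F^2 = 259/18 at the point
E_s = 19, E_t = -95/9, F_s = -97/9, F_t = 56/9, G_s = 55/9, G_t = -11/3
E_tt = 50/9, F_st = 52/9, G_ss = 50/9
K follows from Brioschi's formula, (det M1 - det M2)/(EG - F^2)^2.
M1 = [[-E_tt/2 + F_st - G_ss/2, E_s/2, F_s - E_t/2], [F_t - G_s/2, E, F], [G_t/2, F, G]] = [[2/9, 19/2, -11/2], [19/6, 397/36, -209/36], [-11/6, -209/36, 157/36]]; det M1 = -5989/162
M2 = [[0, E_t/2, G_s/2], [E_t/2, E, F], [G_s/2, F, G]] = [[0, -95/18, 55/18], [-95/18, 397/36, -209/36], [55/18, -209/36, 157/36]]; det M2 = -6025/162
det M1 - det M2 = 2/9; K = 2/9 / (259/18)^2 = 72/67081


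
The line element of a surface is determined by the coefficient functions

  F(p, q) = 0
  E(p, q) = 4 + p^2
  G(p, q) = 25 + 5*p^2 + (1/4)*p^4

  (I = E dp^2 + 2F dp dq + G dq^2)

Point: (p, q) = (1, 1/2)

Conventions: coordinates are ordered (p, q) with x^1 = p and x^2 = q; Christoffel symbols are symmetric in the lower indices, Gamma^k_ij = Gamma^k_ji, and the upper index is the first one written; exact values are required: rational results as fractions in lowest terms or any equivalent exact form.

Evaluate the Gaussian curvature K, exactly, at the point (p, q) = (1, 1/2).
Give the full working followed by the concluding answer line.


E = 5, F = 0, G = 121/4, EG - F^2 = 605/4 at the point
E_p = 2, E_q = 0, F_p = 0, F_q = 0, G_p = 11, G_q = 0
E_qq = 0, F_pq = 0, G_pp = 13
Brioschi: K = (det M1 - det M2) / (EG - F^2)^2 with the standard first/second-derivative matrices M1, M2.
M1 = [[-E_qq/2 + F_pq - G_pp/2, E_p/2, F_p - E_q/2], [F_q - G_p/2, E, F], [G_q/2, F, G]] = [[-13/2, 1, 0], [-11/2, 5, 0], [0, 0, 121/4]]; det M1 = -3267/4
M2 = [[0, E_q/2, G_p/2], [E_q/2, E, F], [G_p/2, F, G]] = [[0, 0, 11/2], [0, 5, 0], [11/2, 0, 121/4]]; det M2 = -605/4
det M1 - det M2 = -1331/2; K = -1331/2 / (605/4)^2 = -8/275

Answer: K = -8/275


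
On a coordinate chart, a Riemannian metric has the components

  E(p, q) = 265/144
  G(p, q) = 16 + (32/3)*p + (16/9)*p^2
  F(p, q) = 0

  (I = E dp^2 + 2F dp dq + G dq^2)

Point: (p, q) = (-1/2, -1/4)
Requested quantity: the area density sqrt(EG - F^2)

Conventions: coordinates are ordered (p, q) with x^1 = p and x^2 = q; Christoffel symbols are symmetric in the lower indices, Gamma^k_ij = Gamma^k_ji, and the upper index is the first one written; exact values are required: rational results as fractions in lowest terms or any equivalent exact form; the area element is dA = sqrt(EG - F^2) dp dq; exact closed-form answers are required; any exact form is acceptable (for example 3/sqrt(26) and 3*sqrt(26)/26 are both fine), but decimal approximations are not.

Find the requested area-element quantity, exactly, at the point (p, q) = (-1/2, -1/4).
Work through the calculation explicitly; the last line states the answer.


E = 265/144, F = 0, G = 100/9; EG - F^2 = 6625/324

Answer: sqrt(EG - F^2) = 5*sqrt(265)/18


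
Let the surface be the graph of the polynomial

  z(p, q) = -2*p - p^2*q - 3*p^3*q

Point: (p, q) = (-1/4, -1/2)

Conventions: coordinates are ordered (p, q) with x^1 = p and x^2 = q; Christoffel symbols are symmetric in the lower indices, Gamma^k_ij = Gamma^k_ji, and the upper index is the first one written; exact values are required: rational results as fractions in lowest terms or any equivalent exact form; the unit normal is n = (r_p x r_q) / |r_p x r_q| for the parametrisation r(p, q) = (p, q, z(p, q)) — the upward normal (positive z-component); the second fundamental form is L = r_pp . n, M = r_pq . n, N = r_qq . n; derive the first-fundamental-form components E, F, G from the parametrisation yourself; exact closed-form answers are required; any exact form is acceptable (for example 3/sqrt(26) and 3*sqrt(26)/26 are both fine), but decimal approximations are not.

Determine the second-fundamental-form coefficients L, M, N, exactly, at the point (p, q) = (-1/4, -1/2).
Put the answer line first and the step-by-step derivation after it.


Answer: L = -80*sqrt(19973)/19973, M = -4*sqrt(19973)/19973, N = 0

z_p = -63/32, z_q = -1/64, z_pp = -5/4, z_pq = -1/16, z_qq = 0
E = 4993/1024, F = 63/2048, G = 4097/4096; answer radicand W^2 = 19973/4096
unnormalised second-form numerators: l = -5/4, m = -1/16, n = 0; L = l/sqrt(19973/4096), and similarly M = m/sqrt(W^2), N = n/sqrt(W^2)


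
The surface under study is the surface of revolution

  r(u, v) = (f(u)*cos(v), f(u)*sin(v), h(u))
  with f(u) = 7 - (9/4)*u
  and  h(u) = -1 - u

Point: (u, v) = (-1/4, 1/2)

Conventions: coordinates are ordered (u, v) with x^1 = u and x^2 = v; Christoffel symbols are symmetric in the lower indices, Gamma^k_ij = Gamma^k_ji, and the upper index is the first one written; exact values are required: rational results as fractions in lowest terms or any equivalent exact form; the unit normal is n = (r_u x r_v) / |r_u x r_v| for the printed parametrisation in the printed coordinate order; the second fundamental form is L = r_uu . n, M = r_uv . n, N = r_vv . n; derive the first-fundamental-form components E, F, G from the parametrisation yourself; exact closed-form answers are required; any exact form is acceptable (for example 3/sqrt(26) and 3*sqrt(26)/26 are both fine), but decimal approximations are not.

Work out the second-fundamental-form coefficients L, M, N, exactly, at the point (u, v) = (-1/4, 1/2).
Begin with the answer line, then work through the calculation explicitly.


Answer: L = 0, M = 0, N = -121*sqrt(97)/388

f = 121/16, f' = -9/4, f'' = 0, h' = -1, h'' = 0
E = 97/16, F = 0, G = 14641/256; answer radicand W^2 = 97/16
unnormalised second-form numerators: l = 0, m = 0, n = -121/16; L = l/sqrt(97/16), and similarly M = m/sqrt(W^2), N = n/sqrt(W^2)


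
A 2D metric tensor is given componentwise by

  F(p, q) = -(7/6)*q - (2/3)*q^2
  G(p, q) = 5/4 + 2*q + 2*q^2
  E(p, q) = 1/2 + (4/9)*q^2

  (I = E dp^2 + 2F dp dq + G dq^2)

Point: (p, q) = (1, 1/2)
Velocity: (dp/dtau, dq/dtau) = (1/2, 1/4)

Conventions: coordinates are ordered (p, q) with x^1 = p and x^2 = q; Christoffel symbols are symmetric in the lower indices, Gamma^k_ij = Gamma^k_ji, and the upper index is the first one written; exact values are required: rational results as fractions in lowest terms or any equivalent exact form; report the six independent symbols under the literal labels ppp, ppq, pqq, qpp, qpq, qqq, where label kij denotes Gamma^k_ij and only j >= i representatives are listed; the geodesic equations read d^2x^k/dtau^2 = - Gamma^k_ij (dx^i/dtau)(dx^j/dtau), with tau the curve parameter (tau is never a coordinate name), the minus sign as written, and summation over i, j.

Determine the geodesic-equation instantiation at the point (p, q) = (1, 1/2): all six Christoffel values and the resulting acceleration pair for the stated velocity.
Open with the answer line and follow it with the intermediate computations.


Answer: Gamma_ppp = -24/161, Gamma_ppq = 88/161, Gamma_pqq = -510/161, Gamma_qpp = -176/1449, Gamma_qpq = 24/161, Gamma_qqq = -22/161; accelerations (d^2p/dtau^2, d^2q/dtau^2) = (127/1288, 19/11592)

E = 11/18, F = -3/4, G = 11/4 at the point
E_p = 0, E_q = 4/9, F_p = 0, F_q = -11/6, G_p = 0, G_q = 4
EG - F^2 = 161/144;  g^inv = (144/161) * [[11/4, 3/4], [3/4, 11/18]]
first-kind symbols [ij,l] = (1/2)(d_i g_jl + d_j g_il - d_l g_ij): [pp,p] = E_p/2 = 0, [pp,q] = F_p - E_q/2 = -2/9, [pq,p] = E_q/2 = 2/9, [pq,q] = G_p/2 = 0, [qq,p] = F_q - G_p/2 = -11/6, [qq,q] = G_q/2 = 2
Gamma^p_ij = (G*[ij,p] - F*[ij,q])/(EG - F^2), Gamma^q_ij = (E*[ij,q] - F*[ij,p])/(EG - F^2)
Gamma_ppp = -24/161, Gamma_ppq = 88/161, Gamma_pqq = -510/161, Gamma_qpp = -176/1449, Gamma_qpq = 24/161, Gamma_qqq = -22/161
d^2p/dtau^2 = -(Gamma_ppp*(1/2)^2 + 2*Gamma_ppq*(1/2)*(1/4) + Gamma_pqq*(1/4)^2) = 127/1288
d^2q/dtau^2 = -(Gamma_qpp*(1/2)^2 + 2*Gamma_qpq*(1/2)*(1/4) + Gamma_qqq*(1/4)^2) = 19/11592


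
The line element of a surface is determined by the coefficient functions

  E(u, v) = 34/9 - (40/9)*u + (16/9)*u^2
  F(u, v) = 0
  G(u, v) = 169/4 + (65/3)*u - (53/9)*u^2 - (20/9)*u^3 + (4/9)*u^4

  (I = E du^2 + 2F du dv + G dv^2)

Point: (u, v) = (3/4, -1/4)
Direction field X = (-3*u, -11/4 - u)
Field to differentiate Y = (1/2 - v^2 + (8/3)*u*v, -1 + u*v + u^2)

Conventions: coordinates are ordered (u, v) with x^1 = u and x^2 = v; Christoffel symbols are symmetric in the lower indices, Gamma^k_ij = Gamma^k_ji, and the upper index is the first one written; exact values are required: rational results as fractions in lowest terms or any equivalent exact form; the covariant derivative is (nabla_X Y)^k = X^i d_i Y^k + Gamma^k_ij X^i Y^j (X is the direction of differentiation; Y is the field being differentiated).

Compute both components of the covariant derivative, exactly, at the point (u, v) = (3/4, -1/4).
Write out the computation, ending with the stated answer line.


E = 13/9, F = 0, G = 3481/64 at the point
E_u = -16/9, E_v = 0, F_u = 0, F_v = 0, G_u = 59/6, G_v = 0
EG - F^2 = 45253/576;  g^inv = (576/45253) * [[3481/64, 0], [0, 13/9]]
first-kind symbols [ij,l] = (1/2)(d_i g_jl + d_j g_il - d_l g_ij): [uu,u] = E_u/2 = -8/9, [uu,v] = F_u - E_v/2 = 0, [uv,u] = E_v/2 = 0, [uv,v] = G_u/2 = 59/12, [vv,u] = F_v - G_u/2 = -59/12, [vv,v] = G_v/2 = 0
Gamma^u_ij = (G*[ij,u] - F*[ij,v])/(EG - F^2), Gamma^v_ij = (E*[ij,v] - F*[ij,u])/(EG - F^2)
Gamma_uuu = -8/13, Gamma_uuv = 0, Gamma_uvv = -177/52, Gamma_vuu = 0, Gamma_vuv = 16/177, Gamma_vvv = 0
X = (-9/4, -7/2), Y = (-1/16, -5/8) at the point

Answer: (nabla_X Y)^u = -12299/832, (nabla_X Y)^v = -14983/2832


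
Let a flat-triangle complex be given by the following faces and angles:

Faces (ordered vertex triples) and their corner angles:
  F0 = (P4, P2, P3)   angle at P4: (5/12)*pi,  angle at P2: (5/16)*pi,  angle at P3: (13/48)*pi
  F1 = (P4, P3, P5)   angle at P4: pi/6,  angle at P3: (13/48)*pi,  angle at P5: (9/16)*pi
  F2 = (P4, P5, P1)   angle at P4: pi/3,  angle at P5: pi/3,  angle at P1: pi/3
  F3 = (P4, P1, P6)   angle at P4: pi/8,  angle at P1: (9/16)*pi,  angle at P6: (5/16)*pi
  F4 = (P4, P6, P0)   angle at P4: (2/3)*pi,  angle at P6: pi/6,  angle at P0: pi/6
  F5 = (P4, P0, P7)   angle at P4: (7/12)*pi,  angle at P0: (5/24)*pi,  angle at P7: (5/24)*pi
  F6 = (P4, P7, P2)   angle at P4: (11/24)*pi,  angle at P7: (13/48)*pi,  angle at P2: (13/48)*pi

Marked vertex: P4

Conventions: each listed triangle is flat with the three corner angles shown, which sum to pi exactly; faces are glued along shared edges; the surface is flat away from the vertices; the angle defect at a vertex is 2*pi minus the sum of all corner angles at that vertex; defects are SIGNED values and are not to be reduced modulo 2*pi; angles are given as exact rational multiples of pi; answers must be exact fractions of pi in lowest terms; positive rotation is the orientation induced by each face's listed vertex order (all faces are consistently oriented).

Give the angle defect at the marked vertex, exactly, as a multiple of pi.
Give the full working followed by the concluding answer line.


Sum of corner angles at P4: (11/4)*pi
defect = 2*pi - (11/4)*pi

Answer: defect(P4) = (-3/4)*pi


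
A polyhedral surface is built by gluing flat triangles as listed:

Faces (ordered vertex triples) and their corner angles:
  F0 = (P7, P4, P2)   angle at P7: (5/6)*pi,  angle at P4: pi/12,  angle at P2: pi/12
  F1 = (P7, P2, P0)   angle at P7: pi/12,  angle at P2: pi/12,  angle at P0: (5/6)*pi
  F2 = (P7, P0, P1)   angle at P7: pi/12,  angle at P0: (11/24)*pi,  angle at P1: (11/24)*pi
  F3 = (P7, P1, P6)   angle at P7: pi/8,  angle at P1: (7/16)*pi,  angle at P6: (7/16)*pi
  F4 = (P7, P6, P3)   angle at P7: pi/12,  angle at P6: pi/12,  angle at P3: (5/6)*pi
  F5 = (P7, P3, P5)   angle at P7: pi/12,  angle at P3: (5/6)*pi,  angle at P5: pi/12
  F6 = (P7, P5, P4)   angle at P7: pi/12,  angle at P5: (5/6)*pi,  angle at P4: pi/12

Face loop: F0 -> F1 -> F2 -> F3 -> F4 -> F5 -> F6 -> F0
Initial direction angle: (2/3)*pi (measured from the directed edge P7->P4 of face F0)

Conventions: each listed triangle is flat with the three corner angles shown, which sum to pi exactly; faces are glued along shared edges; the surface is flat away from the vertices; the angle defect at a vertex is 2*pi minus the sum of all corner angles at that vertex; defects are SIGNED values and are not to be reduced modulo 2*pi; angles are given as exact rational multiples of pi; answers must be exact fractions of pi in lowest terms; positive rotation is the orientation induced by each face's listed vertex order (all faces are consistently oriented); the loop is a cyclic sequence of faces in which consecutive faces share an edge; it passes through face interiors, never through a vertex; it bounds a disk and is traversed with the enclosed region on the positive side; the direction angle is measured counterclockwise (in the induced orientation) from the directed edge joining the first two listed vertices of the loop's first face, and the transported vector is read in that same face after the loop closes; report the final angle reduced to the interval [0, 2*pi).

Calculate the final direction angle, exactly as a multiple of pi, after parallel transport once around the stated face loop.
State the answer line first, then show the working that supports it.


Answer: final direction angle = (31/24)*pi

enclosed vertex P7: corner angles sum to (11/8)*pi, defect = 2*pi - (11/8)*pi = (5/8)*pi
the final direction is the initial angle plus the enclosed defects, taken mod 2*pi in the induced orientation
final angle = (2/3)*pi + (5/8)*pi = (31/24)*pi (mod 2*pi)


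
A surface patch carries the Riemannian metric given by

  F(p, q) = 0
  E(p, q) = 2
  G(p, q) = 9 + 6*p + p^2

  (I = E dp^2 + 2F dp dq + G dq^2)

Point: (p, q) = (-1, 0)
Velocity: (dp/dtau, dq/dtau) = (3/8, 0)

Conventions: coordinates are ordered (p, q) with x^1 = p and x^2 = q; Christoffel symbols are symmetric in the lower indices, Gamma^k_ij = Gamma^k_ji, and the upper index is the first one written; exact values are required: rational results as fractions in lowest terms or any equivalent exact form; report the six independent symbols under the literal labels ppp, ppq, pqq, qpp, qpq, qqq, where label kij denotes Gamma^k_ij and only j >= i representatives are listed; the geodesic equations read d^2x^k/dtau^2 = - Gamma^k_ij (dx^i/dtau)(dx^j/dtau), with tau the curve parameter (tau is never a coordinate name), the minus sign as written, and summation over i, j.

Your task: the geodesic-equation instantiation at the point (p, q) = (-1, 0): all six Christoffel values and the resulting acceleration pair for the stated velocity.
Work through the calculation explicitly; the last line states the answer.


E = 2, F = 0, G = 4 at the point
E_p = 0, E_q = 0, F_p = 0, F_q = 0, G_p = 4, G_q = 0
EG - F^2 = 8;  g^inv = (1/8) * [[4, 0], [0, 2]]
first-kind symbols [ij,l] = (1/2)(d_i g_jl + d_j g_il - d_l g_ij): [pp,p] = E_p/2 = 0, [pp,q] = F_p - E_q/2 = 0, [pq,p] = E_q/2 = 0, [pq,q] = G_p/2 = 2, [qq,p] = F_q - G_p/2 = -2, [qq,q] = G_q/2 = 0
Gamma^p_ij = (G*[ij,p] - F*[ij,q])/(EG - F^2), Gamma^q_ij = (E*[ij,q] - F*[ij,p])/(EG - F^2)
Gamma_ppp = 0, Gamma_ppq = 0, Gamma_pqq = -1, Gamma_qpp = 0, Gamma_qpq = 1/2, Gamma_qqq = 0
d^2p/dtau^2 = -(Gamma_ppp*(3/8)^2 + 2*Gamma_ppq*(3/8)*(0) + Gamma_pqq*(0)^2) = 0
d^2q/dtau^2 = -(Gamma_qpp*(3/8)^2 + 2*Gamma_qpq*(3/8)*(0) + Gamma_qqq*(0)^2) = 0

Answer: Gamma_ppp = 0, Gamma_ppq = 0, Gamma_pqq = -1, Gamma_qpp = 0, Gamma_qpq = 1/2, Gamma_qqq = 0; accelerations (d^2p/dtau^2, d^2q/dtau^2) = (0, 0)


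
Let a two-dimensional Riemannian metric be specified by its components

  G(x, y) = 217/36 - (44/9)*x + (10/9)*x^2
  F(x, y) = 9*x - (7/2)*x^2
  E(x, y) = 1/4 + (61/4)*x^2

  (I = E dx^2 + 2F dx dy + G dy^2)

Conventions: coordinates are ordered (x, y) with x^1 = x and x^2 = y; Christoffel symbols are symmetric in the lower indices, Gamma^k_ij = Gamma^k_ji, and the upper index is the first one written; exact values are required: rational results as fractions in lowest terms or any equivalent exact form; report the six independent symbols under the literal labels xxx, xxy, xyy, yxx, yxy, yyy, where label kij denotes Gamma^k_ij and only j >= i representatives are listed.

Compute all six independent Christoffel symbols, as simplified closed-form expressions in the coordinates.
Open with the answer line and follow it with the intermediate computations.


Answer: Gamma_xxx = (-1088*x^3 + 2872*x^2 + 1573*x)/(676*x^4 - 1664*x^3 + 1613*x^2 - 176*x + 217), Gamma_xxy = (560*x^3 - 2672*x^2 + 3168*x)/(676*x^4 - 1664*x^3 + 1613*x^2 - 176*x + 217), Gamma_xyy = (-1600*x^3 + 10560*x^2 - 24168*x + 19096)/(6084*x^4 - 14976*x^3 + 14517*x^2 - 1584*x + 1953), Gamma_yxx = (-7686*x^3 - 252*x + 324)/(676*x^4 - 1664*x^3 + 1613*x^2 - 176*x + 217), Gamma_yxy = (2440*x^3 - 5368*x^2 + 40*x - 88)/(676*x^4 - 1664*x^3 + 1613*x^2 - 176*x + 217), Gamma_yyy = (-560*x^3 + 2672*x^2 - 3168*x)/(676*x^4 - 1664*x^3 + 1613*x^2 - 176*x + 217)

E = 1/4 + (61/4)*x^2; F = 9*x - (7/2)*x^2; G = 217/36 - (44/9)*x + (10/9)*x^2
Gamma^k_ij = (1/2) g^{kl} (d_i g_jl + d_j g_il - d_l g_ij), with g^inv = (1/(EG-F^2)) [[G, -F], [-F, E]]
first partials: E_x = (61/2)*x, E_y = 0, F_x = 9 - 7*x, F_y = 0, G_x = -44/9 + (20/9)*x, G_y = 0
D = EG - F^2 = 217/144 - (11/9)*x + (1613/144)*x^2 - (104/9)*x^3 + (169/36)*x^4
expanded: Gamma^x_xx = (G E_x - 2F F_x + F E_y)/(2D), Gamma^x_xy = (G E_y - F G_x)/(2D), Gamma^x_yy = (2G F_y - G G_x - F G_y)/(2D), Gamma^y_xx = (2E F_x - E E_y - F E_x)/(2D), Gamma^y_xy = (E G_x - F E_y)/(2D), Gamma^y_yy = (E G_y - 2F F_y + F G_x)/(2D); substitute and cancel common factors


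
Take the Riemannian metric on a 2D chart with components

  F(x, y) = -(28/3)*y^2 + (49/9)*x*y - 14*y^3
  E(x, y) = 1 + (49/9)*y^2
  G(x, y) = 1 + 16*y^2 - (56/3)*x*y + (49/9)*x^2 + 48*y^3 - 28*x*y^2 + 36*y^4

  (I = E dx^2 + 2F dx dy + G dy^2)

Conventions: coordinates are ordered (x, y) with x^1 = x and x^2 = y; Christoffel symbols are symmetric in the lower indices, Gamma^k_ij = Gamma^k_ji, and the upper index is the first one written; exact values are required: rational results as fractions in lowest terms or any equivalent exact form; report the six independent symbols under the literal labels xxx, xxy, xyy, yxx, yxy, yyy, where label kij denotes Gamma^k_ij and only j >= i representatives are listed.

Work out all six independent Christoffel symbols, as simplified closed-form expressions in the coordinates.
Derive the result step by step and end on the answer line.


E = 1 + (49/9)*y^2; F = -(28/3)*y^2 + (49/9)*x*y - 14*y^3; G = 1 + 16*y^2 - (56/3)*x*y + (49/9)*x^2 + 48*y^3 - 28*x*y^2 + 36*y^4
Gamma^k_ij = (1/2) g^{kl} (d_i g_jl + d_j g_il - d_l g_ij), with g^inv = (1/(EG-F^2)) [[G, -F], [-F, E]]
first partials: E_x = 0, E_y = (98/9)*y, F_x = (49/9)*y, F_y = -(56/3)*y + (49/9)*x - 42*y^2, G_x = -(56/3)*y + (98/9)*x - 28*y^2, G_y = 32*y - (56/3)*x + 144*y^2 - 56*x*y + 144*y^3
D = EG - F^2 = 1 + (193/9)*y^2 - (56/3)*x*y + (49/9)*x^2 + 48*y^3 - 28*x*y^2 + 36*y^4
expanded: Gamma^x_xx = (G E_x - 2F F_x + F E_y)/(2D), Gamma^x_xy = (G E_y - F G_x)/(2D), Gamma^x_yy = (2G F_y - G G_x - F G_y)/(2D), Gamma^y_xx = (2E F_x - E E_y - F E_x)/(2D), Gamma^y_xy = (E G_x - F E_y)/(2D), Gamma^y_yy = (E G_y - 2F F_y + F G_x)/(2D); substitute and cancel common factors

Answer: Gamma_xxx = 0, Gamma_xxy = 49*y/(49*x^2 - 252*x*y^2 - 168*x*y + 324*y^4 + 432*y^3 + 193*y^2 + 9), Gamma_xyy = (-252*y^2 - 84*y)/(49*x^2 - 252*x*y^2 - 168*x*y + 324*y^4 + 432*y^3 + 193*y^2 + 9), Gamma_yxx = 0, Gamma_yxy = (49*x - 126*y^2 - 84*y)/(49*x^2 - 252*x*y^2 - 168*x*y + 324*y^4 + 432*y^3 + 193*y^2 + 9), Gamma_yyy = (-252*x*y - 84*x + 648*y^3 + 648*y^2 + 144*y)/(49*x^2 - 252*x*y^2 - 168*x*y + 324*y^4 + 432*y^3 + 193*y^2 + 9)


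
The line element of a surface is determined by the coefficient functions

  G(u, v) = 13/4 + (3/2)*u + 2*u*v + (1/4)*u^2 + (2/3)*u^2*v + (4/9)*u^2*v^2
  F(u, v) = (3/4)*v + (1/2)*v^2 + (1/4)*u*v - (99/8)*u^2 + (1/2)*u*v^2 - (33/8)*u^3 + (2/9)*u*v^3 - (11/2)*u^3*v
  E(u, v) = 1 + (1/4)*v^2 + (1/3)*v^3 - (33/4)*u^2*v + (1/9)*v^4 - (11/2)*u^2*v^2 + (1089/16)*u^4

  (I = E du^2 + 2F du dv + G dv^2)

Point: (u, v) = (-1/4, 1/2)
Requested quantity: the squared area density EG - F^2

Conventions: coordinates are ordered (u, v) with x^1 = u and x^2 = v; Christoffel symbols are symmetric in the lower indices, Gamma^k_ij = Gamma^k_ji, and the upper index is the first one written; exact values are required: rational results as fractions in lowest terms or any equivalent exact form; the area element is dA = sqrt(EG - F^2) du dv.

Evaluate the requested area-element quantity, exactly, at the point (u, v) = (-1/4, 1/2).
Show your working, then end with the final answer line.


E = 38089/36864, F = -1085/4608, G = 1537/576; EG - F^2 = 99593/36864

Answer: EG - F^2 = 99593/36864


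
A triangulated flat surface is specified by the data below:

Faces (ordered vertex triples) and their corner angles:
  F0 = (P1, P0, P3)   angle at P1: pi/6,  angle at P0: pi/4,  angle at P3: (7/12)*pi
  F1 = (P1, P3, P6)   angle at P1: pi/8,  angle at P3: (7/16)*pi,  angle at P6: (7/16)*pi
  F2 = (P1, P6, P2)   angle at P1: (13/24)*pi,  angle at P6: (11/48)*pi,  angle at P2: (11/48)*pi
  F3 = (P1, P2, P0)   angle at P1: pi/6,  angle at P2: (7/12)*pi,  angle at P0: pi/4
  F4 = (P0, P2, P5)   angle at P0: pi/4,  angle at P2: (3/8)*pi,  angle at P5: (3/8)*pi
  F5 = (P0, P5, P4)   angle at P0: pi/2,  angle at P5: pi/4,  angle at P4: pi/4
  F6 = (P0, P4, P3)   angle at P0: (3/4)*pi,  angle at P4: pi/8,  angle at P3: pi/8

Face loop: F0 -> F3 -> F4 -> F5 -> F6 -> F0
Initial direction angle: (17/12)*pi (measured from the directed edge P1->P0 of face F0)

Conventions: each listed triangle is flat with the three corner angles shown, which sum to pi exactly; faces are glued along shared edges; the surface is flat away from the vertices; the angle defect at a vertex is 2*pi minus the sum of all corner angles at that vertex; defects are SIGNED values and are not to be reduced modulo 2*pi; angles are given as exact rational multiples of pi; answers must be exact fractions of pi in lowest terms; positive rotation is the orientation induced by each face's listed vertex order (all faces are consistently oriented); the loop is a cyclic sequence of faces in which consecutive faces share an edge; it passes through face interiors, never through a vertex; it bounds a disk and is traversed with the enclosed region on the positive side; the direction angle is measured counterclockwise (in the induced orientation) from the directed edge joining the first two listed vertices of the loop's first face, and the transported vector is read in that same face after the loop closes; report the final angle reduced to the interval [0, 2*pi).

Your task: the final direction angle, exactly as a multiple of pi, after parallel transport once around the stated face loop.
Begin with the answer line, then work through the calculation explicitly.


Answer: final direction angle = (17/12)*pi

enclosed vertex P0: corner angles sum to 2*pi, defect = 2*pi - 2*pi = 0
final direction = starting direction + enclosed defect total, reduced mod 2*pi (induced orientation)
final angle = (17/12)*pi + 0 = (17/12)*pi (mod 2*pi)


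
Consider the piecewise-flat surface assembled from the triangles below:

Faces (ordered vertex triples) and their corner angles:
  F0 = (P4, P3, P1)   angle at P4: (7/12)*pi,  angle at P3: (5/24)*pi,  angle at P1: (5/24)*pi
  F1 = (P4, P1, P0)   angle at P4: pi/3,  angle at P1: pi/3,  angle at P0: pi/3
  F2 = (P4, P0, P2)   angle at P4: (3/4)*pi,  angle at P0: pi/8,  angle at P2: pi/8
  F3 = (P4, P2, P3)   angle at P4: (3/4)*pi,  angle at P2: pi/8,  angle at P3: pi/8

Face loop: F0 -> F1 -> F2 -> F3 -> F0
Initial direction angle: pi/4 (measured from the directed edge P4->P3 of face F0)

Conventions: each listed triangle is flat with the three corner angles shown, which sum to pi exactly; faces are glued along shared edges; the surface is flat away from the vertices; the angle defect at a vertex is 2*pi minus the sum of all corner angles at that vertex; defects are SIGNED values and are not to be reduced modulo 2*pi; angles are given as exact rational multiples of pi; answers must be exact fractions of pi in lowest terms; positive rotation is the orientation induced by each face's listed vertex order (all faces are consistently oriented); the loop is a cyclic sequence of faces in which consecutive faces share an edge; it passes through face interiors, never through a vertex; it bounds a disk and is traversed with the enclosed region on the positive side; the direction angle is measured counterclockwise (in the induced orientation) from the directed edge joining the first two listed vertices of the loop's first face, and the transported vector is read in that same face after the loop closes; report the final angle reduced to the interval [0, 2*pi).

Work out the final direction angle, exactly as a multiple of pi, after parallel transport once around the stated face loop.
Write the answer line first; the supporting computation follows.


Answer: final direction angle = (11/6)*pi

enclosed vertex P4: corner angles sum to (29/12)*pi, defect = 2*pi - (29/12)*pi = (-5/12)*pi
the rotation equals the total enclosed defect, so the final angle is initial + defects (mod 2*pi)
final angle = pi/4 - (5/12)*pi = (11/6)*pi (mod 2*pi)


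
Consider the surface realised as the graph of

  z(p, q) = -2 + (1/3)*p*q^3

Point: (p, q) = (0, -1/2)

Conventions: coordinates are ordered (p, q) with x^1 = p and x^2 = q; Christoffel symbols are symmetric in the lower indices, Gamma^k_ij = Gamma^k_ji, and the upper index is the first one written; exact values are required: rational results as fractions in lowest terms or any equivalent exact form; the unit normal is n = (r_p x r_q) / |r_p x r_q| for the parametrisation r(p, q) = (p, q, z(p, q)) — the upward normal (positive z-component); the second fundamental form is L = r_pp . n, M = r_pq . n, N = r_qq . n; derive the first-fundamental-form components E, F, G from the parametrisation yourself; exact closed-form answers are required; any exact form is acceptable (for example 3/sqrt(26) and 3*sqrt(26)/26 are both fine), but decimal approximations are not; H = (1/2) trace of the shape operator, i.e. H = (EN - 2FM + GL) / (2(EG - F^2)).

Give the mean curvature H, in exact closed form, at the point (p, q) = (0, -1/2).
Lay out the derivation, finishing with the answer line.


z_p = -1/24, z_q = 0, z_pp = 0, z_pq = 1/4, z_qq = 0
E = 577/576, F = 0, G = 1; answer radicand W^2 = 577/576
unnormalised second-form numerators: l = 0, m = 1/4, n = 0; L = l/sqrt(577/576), and similarly M = m/sqrt(W^2), N = n/sqrt(W^2)
H = (E*n - 2*F*m + G*l) / (2*(EG - F^2)*sqrt(W^2)); E*n - 2*F*m + G*l = 0, EG - F^2 = 577/576, so H = (0)/sqrt(577/576)

Answer: H = 0


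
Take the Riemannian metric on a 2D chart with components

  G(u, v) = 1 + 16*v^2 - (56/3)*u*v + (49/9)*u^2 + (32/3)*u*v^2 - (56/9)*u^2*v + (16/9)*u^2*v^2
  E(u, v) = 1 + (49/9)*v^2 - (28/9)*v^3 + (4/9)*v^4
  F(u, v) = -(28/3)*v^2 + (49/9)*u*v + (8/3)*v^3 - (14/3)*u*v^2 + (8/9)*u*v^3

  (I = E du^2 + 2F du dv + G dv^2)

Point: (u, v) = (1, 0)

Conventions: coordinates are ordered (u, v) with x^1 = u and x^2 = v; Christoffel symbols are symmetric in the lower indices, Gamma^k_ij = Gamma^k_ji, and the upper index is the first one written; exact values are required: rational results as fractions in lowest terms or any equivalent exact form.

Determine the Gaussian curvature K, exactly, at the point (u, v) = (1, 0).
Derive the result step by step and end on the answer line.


E = 1, F = 0, G = 58/9, EG - F^2 = 58/9 at the point
E_u = 0, E_v = 0, F_u = 0, F_v = 49/9, G_u = 98/9, G_v = -224/9
E_vv = 98/9, F_uv = 49/9, G_uu = 98/9
By Brioschi, K is (det M1 - det M2) divided by (EG - F^2) squared.
M1 = [[-E_vv/2 + F_uv - G_uu/2, E_u/2, F_u - E_v/2], [F_v - G_u/2, E, F], [G_v/2, F, G]] = [[-49/9, 0, 0], [0, 1, 0], [-112/9, 0, 58/9]]; det M1 = -2842/81
M2 = [[0, E_v/2, G_u/2], [E_v/2, E, F], [G_u/2, F, G]] = [[0, 0, 49/9], [0, 1, 0], [49/9, 0, 58/9]]; det M2 = -2401/81
det M1 - det M2 = -49/9; K = -49/9 / (58/9)^2 = -441/3364

Answer: K = -441/3364


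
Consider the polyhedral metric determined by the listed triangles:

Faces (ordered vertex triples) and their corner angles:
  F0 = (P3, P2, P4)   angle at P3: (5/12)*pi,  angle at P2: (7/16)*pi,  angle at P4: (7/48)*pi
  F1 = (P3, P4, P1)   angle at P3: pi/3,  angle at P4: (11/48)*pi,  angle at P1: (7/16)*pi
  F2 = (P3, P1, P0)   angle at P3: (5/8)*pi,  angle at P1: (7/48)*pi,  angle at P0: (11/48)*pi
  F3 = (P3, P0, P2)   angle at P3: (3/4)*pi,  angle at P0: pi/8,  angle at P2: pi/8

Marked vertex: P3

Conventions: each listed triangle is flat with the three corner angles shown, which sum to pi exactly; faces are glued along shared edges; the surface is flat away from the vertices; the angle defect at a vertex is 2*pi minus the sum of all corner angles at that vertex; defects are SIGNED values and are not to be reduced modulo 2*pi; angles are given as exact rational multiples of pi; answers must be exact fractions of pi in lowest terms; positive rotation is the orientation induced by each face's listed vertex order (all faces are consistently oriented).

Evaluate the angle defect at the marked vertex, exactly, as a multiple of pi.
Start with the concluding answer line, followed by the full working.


Answer: defect(P3) = -pi/8

Sum of corner angles at P3: (17/8)*pi
defect = 2*pi - (17/8)*pi


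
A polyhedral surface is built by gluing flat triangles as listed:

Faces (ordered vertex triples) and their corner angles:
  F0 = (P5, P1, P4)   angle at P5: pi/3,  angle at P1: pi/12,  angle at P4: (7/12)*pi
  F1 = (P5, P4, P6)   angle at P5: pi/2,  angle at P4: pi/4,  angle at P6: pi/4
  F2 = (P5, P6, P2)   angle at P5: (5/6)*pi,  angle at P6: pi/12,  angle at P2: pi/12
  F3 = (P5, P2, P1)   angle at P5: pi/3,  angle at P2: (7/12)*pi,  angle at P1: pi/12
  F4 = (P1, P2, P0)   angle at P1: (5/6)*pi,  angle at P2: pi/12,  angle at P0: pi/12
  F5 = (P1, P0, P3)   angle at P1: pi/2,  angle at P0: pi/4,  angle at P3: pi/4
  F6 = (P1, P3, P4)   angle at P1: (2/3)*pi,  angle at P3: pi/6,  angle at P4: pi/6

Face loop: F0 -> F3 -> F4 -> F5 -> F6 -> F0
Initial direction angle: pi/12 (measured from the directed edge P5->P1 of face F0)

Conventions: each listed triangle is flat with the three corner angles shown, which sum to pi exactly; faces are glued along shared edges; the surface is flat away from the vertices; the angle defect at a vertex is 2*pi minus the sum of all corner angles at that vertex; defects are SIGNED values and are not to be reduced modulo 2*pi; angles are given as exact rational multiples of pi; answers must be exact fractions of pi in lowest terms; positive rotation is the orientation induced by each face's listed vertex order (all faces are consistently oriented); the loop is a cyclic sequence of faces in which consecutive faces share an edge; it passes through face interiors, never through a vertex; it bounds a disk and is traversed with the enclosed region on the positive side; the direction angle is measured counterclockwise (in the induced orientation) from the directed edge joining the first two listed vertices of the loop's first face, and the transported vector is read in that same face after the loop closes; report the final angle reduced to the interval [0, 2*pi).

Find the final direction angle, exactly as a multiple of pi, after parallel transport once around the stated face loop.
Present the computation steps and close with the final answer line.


enclosed vertex P1: corner angles sum to (13/6)*pi, defect = 2*pi - (13/6)*pi = -pi/6
summing the enclosed defects onto the initial angle, mod 2*pi in the induced orientation:
final angle = pi/12 - pi/6 = (23/12)*pi (mod 2*pi)

Answer: final direction angle = (23/12)*pi


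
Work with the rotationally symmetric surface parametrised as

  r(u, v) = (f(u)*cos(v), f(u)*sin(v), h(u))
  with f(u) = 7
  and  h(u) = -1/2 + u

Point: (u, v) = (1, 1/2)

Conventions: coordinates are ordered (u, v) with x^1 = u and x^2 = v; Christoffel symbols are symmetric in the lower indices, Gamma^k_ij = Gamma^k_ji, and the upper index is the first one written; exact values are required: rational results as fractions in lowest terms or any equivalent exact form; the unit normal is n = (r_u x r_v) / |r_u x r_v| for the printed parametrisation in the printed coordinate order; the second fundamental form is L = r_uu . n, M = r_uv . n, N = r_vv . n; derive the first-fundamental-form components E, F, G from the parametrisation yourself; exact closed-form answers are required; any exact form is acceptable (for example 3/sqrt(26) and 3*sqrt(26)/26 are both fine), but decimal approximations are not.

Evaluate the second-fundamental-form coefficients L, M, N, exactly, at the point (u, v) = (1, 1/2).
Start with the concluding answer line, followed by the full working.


Answer: L = 0, M = 0, N = 7

f = 7, f' = 0, f'' = 0, h' = 1, h'' = 0
E = 1, F = 0, G = 49; answer radicand W^2 = 1
unnormalised second-form numerators: l = 0, m = 0, n = 7; L = l/sqrt(1), and similarly M = m/sqrt(W^2), N = n/sqrt(W^2)
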